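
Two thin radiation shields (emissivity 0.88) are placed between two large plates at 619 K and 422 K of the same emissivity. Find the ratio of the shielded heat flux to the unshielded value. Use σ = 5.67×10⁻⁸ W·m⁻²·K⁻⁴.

With N identical shields there are N+1 = 3 gaps in series, each with the same radiative resistance, so the flux falls to 1/(N+1) of its unshielded value.

ratio ≈ 0.333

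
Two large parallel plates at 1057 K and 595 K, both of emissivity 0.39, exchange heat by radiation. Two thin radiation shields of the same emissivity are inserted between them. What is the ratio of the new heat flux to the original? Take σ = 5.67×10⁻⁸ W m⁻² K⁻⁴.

With N identical shields there are N+1 = 3 gaps in series, each with the same radiative resistance, so the flux falls to 1/(N+1) of its unshielded value.

ratio ≈ 0.333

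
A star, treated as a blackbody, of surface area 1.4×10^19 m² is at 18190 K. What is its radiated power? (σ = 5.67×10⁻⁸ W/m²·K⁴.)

P = σAT⁴ = 5.67×10⁻⁸ × 1.40×10^19 × (18190)⁴ = 5.67×10⁻⁸ × 1.40×10^19 × 1.09×10^17.
P = 8.69×10^28 W.

P ≈ 8.69×10^28 W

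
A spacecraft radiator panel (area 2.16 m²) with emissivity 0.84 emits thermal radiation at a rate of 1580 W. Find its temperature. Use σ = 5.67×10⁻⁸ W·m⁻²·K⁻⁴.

T ≈ 352 K

From P = εσAT⁴, T = (P / εσA)^(1/4) = (1580 / (0.84 × 5.67×10⁻⁸ × 2.16))^(1/4).
T = (1.54×10^10)^(1/4) = 352 K.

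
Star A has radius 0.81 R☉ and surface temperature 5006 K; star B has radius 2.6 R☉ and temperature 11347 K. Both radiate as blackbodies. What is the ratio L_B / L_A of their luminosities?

L_B/L_A ≈ 272

L = 4πR²σT⁴ ∝ R²T⁴, so L_B/L_A = (2.6/0.81)² × (11347/5006)⁴ = 10.3 × 26.4 = 272.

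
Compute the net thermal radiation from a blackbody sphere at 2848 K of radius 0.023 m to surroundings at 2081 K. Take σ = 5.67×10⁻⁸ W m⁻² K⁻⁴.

A = 4πr² = 4π × (0.023)² = 6.65×10^-3 m².
Q = σA(T⁴ − T_s⁴). T⁴ − T_s⁴ = (2848)⁴ − (2081)⁴ = 6.58×10^13 − 1.88×10^13 = 4.70×10^13 K⁴.
Q = 5.67×10⁻⁸ × 6.65×10^-3 × 4.70×10^13 = 17700 W.

Q ≈ 17700 W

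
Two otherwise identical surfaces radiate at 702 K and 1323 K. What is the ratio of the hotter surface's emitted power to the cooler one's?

P ∝ T⁴, so the ratio is (1323/702)⁴ = (1.885)⁴ = 12.6.

ratio ≈ 12.6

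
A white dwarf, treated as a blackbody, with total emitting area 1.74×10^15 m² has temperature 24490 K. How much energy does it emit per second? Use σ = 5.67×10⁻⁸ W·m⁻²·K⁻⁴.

P ≈ 3.55×10^25 W

P = σAT⁴ = 5.67×10⁻⁸ × 1.74×10^15 × (24490)⁴ = 5.67×10⁻⁸ × 1.74×10^15 × 3.60×10^17.
P = 3.55×10^25 W.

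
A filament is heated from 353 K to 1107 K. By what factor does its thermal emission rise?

ratio ≈ 96.7

P ∝ T⁴, so the ratio is (1107/353)⁴ = (3.136)⁴ = 96.7.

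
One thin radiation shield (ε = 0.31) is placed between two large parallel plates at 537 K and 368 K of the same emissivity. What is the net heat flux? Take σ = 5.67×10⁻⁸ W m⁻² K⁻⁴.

Each of the 2 gaps contributes resistance (2/ε − 1) = 2/0.31 − 1 = 5.452; total = 10.90.
q = σ(T₁⁴ − T₂⁴) / 10.90 = 5.67×10⁻⁸ × 6.48×10^10 / 10.90 = 337 W/m².

q ≈ 337 W/m²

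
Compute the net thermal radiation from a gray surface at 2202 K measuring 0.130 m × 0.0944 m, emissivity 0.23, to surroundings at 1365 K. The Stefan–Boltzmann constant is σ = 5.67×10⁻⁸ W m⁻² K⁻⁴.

A = 0.130 × 0.0944 = 0.0123 m².
Q = εσA(T⁴ − T_s⁴). T⁴ − T_s⁴ = (2202)⁴ − (1365)⁴ = 2.35×10^13 − 3.47×10^12 = 2.00×10^13 K⁴.
Q = 0.23 × 5.67×10⁻⁸ × 0.0123 × 2.00×10^13 = 3210 W.

Q ≈ 3210 W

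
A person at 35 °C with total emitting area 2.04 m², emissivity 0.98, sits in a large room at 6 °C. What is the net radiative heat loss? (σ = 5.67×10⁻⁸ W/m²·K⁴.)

Convert: 35 °C = 308 K; 6 °C = 279 K.
Q = εσA(T⁴ − T_s⁴). T⁴ − T_s⁴ = (308)⁴ − (279)⁴ = 9.00×10^9 − 6.06×10^9 = 2.94×10^9 K⁴.
Q = 0.98 × 5.67×10⁻⁸ × 2.04 × 2.94×10^9 = 333 W.

Q ≈ 333 W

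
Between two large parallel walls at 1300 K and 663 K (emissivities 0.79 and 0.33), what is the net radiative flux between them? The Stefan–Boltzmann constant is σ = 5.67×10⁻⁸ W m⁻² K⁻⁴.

q ≈ 45800 W/m²

For two large parallel gray plates, q = σ(T₁⁴ − T₂⁴) / (1/ε₁ + 1/ε₂ − 1).
1/ε₁ + 1/ε₂ − 1 = 1/0.79 + 1/0.33 − 1 = 3.296.
T₁⁴ − T₂⁴ = 2.86×10^12 − 1.93×10^11 = 2.66×10^12 K⁴.
q = 5.67×10⁻⁸ × 2.66×10^12 / 3.296 = 45800 W/m².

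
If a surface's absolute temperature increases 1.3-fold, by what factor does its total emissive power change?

P ∝ T⁴, so the power scales as (1.3)⁴ = 2.86.

factor ≈ 2.86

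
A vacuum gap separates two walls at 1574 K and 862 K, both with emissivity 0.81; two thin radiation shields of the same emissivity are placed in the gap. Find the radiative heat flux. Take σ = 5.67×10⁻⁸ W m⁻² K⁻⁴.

Each of the 3 gaps contributes resistance (2/ε − 1) = 2/0.81 − 1 = 1.469; total = 4.407.
q = σ(T₁⁴ − T₂⁴) / 4.407 = 5.67×10⁻⁸ × 5.59×10^12 / 4.407 = 71900 W/m².

q ≈ 71900 W/m²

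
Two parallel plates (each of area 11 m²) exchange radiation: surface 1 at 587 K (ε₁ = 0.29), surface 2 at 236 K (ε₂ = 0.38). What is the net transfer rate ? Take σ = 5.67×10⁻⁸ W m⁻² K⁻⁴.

Q ≈ 14200 W

For two large parallel gray plates, q = σ(T₁⁴ − T₂⁴) / (1/ε₁ + 1/ε₂ − 1).
1/ε₁ + 1/ε₂ − 1 = 1/0.29 + 1/0.38 − 1 = 5.080.
T₁⁴ − T₂⁴ = 1.19×10^11 − 3.10×10^9 = 1.16×10^11 K⁴.
q = 5.67×10⁻⁸ × 1.16×10^11 / 5.080 = 1290 W/m².
Q = q·A = 1290 × 11 = 14200 W.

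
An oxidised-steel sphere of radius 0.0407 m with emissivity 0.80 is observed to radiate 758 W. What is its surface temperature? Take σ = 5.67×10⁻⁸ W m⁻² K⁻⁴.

T ≈ 947 K

A = 4πr² = 4π × (0.0407)² = 0.0208 m².
From P = εσAT⁴, T = (P / εσA)^(1/4) = (758 / (0.80 × 5.67×10⁻⁸ × 0.0208))^(1/4).
T = (8.03×10^11)^(1/4) = 947 K.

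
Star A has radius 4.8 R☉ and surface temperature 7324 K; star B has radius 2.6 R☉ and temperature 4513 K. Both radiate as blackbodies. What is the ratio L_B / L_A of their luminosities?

L = 4πR²σT⁴ ∝ R²T⁴, so L_B/L_A = (2.6/4.8)² × (4513/7324)⁴ = 0.293 × 0.144 = 0.0423.

L_B/L_A ≈ 0.0423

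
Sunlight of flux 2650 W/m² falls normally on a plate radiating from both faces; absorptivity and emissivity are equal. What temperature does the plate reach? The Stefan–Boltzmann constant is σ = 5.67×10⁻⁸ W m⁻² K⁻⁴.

T ≈ 391 K

Absorbed flux αS = emitted flux 2εσT⁴ per unit area; with α = ε this gives T = (S/2σ)^(1/4).
T = (2650 / (2 × 5.67×10⁻⁸))^(1/4) = (2.34×10^10)^(1/4).
T = 391 K.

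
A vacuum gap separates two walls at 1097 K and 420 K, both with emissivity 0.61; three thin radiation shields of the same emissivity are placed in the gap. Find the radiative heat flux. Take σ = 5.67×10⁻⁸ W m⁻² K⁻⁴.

q ≈ 8820 W/m²

Each of the 4 gaps contributes resistance (2/ε − 1) = 2/0.61 − 1 = 2.279; total = 9.115.
q = σ(T₁⁴ − T₂⁴) / 9.115 = 5.67×10⁻⁸ × 1.42×10^12 / 9.115 = 8820 W/m².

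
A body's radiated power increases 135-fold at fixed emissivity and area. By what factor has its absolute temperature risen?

factor ≈ 3.41

P ∝ T⁴ ⇒ T ∝ P^(1/4), so T scales by (135)^(1/4) = 3.41.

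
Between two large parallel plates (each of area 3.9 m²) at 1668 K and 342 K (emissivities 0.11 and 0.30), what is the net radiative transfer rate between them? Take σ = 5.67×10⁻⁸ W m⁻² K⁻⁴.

Q ≈ 1.50×10^5 W

For two large parallel gray plates, q = σ(T₁⁴ − T₂⁴) / (1/ε₁ + 1/ε₂ − 1).
1/ε₁ + 1/ε₂ − 1 = 1/0.11 + 1/0.30 − 1 = 11.42.
T₁⁴ − T₂⁴ = 7.74×10^12 − 1.37×10^10 = 7.73×10^12 K⁴.
q = 5.67×10⁻⁸ × 7.73×10^12 / 11.42 = 38400 W/m².
Q = q·A = 38400 × 3.9 = 1.50×10^5 W.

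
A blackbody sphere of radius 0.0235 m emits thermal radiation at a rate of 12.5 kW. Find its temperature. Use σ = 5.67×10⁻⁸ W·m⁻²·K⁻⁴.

A = 4πr² = 4π × (0.0235)² = 6.94×10^-3 m².
From P = σAT⁴, T = (P / σA)^(1/4) = (12500 / (5.67×10⁻⁸ × 6.94×10^-3))^(1/4).
T = (3.18×10^13)^(1/4) = 2370 K.

T ≈ 2370 K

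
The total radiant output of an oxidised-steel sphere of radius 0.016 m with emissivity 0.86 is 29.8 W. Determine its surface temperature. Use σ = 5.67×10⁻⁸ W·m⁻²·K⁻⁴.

T ≈ 660 K

A = 4πr² = 4π × (0.016)² = 3.22×10^-3 m².
From P = εσAT⁴, T = (P / εσA)^(1/4) = (29.8 / (0.86 × 5.67×10⁻⁸ × 3.22×10^-3))^(1/4).
T = (1.90×10^11)^(1/4) = 660 K.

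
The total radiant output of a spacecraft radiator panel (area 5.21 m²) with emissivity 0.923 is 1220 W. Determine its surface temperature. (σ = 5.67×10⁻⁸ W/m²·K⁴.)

T ≈ 259 K

From P = εσAT⁴, T = (P / εσA)^(1/4) = (1220 / (0.923 × 5.67×10⁻⁸ × 5.21))^(1/4).
T = (4.47×10^9)^(1/4) = 259 K.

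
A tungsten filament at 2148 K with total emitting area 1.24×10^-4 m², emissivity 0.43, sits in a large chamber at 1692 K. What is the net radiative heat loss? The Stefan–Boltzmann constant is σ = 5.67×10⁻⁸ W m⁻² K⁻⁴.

Q ≈ 39.6 W

Q = εσA(T⁴ − T_s⁴). T⁴ − T_s⁴ = (2148)⁴ − (1692)⁴ = 2.13×10^13 − 8.20×10^12 = 1.31×10^13 K⁴.
Q = 0.43 × 5.67×10⁻⁸ × 1.24×10^-4 × 1.31×10^13 = 39.6 W.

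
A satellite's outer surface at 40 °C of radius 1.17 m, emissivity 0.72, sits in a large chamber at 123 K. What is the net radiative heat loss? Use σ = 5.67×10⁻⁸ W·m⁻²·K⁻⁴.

Q ≈ 6580 W

A = 4πr² = 4π × (1.17)² = 17.2 m².
Convert: 40 °C = 313 K.
Q = εσA(T⁴ − T_s⁴). T⁴ − T_s⁴ = (313)⁴ − (123)⁴ = 9.60×10^9 − 2.29×10^8 = 9.37×10^9 K⁴.
Q = 0.72 × 5.67×10⁻⁸ × 17.2 × 9.37×10^9 = 6580 W.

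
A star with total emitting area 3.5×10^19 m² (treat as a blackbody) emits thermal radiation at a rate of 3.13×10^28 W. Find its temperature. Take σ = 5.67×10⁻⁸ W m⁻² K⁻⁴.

From P = σAT⁴, T = (P / σA)^(1/4) = (3.13×10^28 / (5.67×10⁻⁸ × 3.50×10^19))^(1/4).
T = (1.58×10^16)^(1/4) = 11200 K.

T ≈ 11200 K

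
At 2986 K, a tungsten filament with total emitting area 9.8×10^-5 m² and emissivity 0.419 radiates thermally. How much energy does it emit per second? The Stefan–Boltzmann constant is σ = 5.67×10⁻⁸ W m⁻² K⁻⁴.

Stefan–Boltzmann: P = εσAT⁴ = 0.419 × 5.67×10⁻⁸ × 9.80×10^-5 × (2986)⁴ = 0.419 × 5.67×10⁻⁸ × 9.80×10^-5 × 7.95×10^13.
P = 185 W.

P ≈ 185 W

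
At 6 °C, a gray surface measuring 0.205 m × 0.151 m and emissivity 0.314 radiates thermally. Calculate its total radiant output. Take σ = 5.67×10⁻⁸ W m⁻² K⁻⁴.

A = 0.205 × 0.151 = 0.0310 m².
6 °C = 279 K.
P = εσAT⁴ = 0.314 × 5.67×10⁻⁸ × 0.0310 × (279)⁴ = 0.314 × 5.67×10⁻⁸ × 0.0310 × 6.06×10^9.
P = 3.34 W.

P ≈ 3.34 W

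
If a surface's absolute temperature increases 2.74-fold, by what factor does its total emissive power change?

P ∝ T⁴, so the power scales as (2.74)⁴ = 56.4.

factor ≈ 56.4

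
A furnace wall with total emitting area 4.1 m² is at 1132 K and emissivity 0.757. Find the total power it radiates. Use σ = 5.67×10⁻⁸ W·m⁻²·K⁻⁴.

P = εσAT⁴ = 0.757 × 5.67×10⁻⁸ × 4.10 × (1132)⁴ = 0.757 × 5.67×10⁻⁸ × 4.10 × 1.64×10^12.
P = 2.89×10^5 W.

P ≈ 2.89×10^5 W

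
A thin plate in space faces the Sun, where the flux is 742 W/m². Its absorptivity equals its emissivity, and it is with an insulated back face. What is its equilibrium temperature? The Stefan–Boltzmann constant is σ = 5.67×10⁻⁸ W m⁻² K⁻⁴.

Absorbed flux αS = emitted flux εσT⁴ (one radiating face); with α = ε, T = (S/σ)^(1/4).
T = (742 / 5.67×10⁻⁸)^(1/4) = (1.31×10^10)^(1/4).
T = 338 K.

T ≈ 338 K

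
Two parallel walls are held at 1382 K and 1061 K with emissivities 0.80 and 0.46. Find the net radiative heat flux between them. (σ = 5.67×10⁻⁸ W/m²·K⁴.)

For two large parallel gray plates, q = σ(T₁⁴ − T₂⁴) / (1/ε₁ + 1/ε₂ − 1).
1/ε₁ + 1/ε₂ − 1 = 1/0.80 + 1/0.46 − 1 = 2.424.
T₁⁴ − T₂⁴ = 3.65×10^12 − 1.27×10^12 = 2.38×10^12 K⁴.
q = 5.67×10⁻⁸ × 2.38×10^12 / 2.424 = 55700 W/m².

q ≈ 55700 W/m²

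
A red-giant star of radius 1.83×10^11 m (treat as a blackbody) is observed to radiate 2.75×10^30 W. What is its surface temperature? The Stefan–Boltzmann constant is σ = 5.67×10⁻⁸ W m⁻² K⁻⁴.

A = 4πr² = 4π × (1.83×10^11)² = 4.21×10^23 m².
From P = σAT⁴, T = (P / σA)^(1/4) = (2.75×10^30 / (5.67×10⁻⁸ × 4.21×10^23))^(1/4).
T = (1.15×10^14)^(1/4) = 3280 K.

T ≈ 3280 K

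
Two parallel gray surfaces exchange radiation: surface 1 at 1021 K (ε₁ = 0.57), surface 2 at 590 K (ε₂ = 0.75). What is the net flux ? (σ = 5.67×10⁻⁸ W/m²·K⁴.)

For two large parallel gray plates, q = σ(T₁⁴ − T₂⁴) / (1/ε₁ + 1/ε₂ − 1).
1/ε₁ + 1/ε₂ − 1 = 1/0.57 + 1/0.75 − 1 = 2.088.
T₁⁴ − T₂⁴ = 1.09×10^12 − 1.21×10^11 = 9.66×10^11 K⁴.
q = 5.67×10⁻⁸ × 9.66×10^11 / 2.088 = 26200 W/m².

q ≈ 26200 W/m²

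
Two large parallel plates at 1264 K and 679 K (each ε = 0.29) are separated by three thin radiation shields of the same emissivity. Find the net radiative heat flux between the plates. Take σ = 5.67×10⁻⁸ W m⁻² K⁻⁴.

q ≈ 5630 W/m²

Each of the 4 gaps contributes resistance (2/ε − 1) = 2/0.29 − 1 = 5.897; total = 23.59.
q = σ(T₁⁴ − T₂⁴) / 23.59 = 5.67×10⁻⁸ × 2.34×10^12 / 23.59 = 5630 W/m².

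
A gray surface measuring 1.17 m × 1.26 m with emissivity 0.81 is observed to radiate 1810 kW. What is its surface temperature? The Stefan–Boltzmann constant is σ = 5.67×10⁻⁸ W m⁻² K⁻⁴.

A = 1.17 × 1.26 = 1.47 m².
From P = εσAT⁴, T = (P / εσA)^(1/4) = (1.81×10^6 / (0.81 × 5.67×10⁻⁸ × 1.47))^(1/4).
T = (2.67×10^13)^(1/4) = 2270 K.

T ≈ 2270 K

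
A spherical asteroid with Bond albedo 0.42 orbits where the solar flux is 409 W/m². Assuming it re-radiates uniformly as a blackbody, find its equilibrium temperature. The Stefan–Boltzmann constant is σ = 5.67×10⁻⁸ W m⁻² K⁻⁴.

Power absorbed = (1−a)S·πR²; power emitted = 4πR²σT⁴. Equating and cancelling πR²:
T = ((1−a)S / 4σ)^(1/4) = (237 / (4 × 5.67×10⁻⁸))^(1/4) = (1.05×10^9)^(1/4).
T = 180 K.

T ≈ 180 K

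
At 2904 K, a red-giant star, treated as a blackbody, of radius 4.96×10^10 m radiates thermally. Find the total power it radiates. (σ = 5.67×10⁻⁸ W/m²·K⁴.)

P ≈ 1.25×10^29 W

A = 4πr² = 4π × (4.96×10^10)² = 3.09×10^22 m².
P = σAT⁴ = 5.67×10⁻⁸ × 3.09×10^22 × (2904)⁴ = 5.67×10⁻⁸ × 3.09×10^22 × 7.11×10^13.
P = 1.25×10^29 W.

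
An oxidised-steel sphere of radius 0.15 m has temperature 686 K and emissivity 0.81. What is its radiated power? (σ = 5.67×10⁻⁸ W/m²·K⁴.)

P ≈ 2880 W

A = 4πr² = 4π × (0.15)² = 0.283 m².
P = εσAT⁴ = 0.81 × 5.67×10⁻⁸ × 0.283 × (686)⁴ = 0.81 × 5.67×10⁻⁸ × 0.283 × 2.21×10^11.
P = 2880 W.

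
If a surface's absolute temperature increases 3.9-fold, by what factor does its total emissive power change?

P ∝ T⁴, so the power scales as (3.9)⁴ = 231.

factor ≈ 231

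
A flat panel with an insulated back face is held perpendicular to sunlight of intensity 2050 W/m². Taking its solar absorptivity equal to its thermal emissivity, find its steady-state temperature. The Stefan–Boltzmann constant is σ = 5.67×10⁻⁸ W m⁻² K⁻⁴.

Absorbed flux αS = emitted flux εσT⁴ (one radiating face); with α = ε, T = (S/σ)^(1/4).
T = (2050 / 5.67×10⁻⁸)^(1/4) = (3.62×10^10)^(1/4).
T = 436 K.

T ≈ 436 K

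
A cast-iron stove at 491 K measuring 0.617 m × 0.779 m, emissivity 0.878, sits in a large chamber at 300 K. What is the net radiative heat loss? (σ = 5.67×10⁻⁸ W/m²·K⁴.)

Q ≈ 1200 W

A = 0.617 × 0.779 = 0.481 m².
Q = εσA(T⁴ − T_s⁴). T⁴ − T_s⁴ = (491)⁴ − (300)⁴ = 5.81×10^10 − 8.10×10^9 = 5.00×10^10 K⁴.
Q = 0.878 × 5.67×10⁻⁸ × 0.481 × 5.00×10^10 = 1200 W.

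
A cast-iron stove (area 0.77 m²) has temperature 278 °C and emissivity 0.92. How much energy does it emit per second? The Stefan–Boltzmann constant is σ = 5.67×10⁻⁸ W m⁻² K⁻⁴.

278 °C = 551 K.
Stefan–Boltzmann: P = εσAT⁴ = 0.92 × 5.67×10⁻⁸ × 0.770 × (551)⁴ = 0.92 × 5.67×10⁻⁸ × 0.770 × 9.22×10^10.
P = 3700 W.

P ≈ 3700 W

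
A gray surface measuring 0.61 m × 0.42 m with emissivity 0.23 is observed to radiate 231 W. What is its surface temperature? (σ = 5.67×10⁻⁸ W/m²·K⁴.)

A = 0.61 × 0.42 = 0.256 m².
From P = εσAT⁴, T = (P / εσA)^(1/4) = (231 / (0.23 × 5.67×10⁻⁸ × 0.256))^(1/4).
T = (6.91×10^10)^(1/4) = 513 K.

T ≈ 513 K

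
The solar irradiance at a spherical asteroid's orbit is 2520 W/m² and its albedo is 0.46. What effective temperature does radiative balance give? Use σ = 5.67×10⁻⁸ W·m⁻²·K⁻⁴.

T ≈ 278 K

Power absorbed = (1−a)S·πR²; power emitted = 4πR²σT⁴. Equating and cancelling πR²:
T = ((1−a)S / 4σ)^(1/4) = (1360 / (4 × 5.67×10⁻⁸))^(1/4) = (6.00×10^9)^(1/4).
T = 278 K.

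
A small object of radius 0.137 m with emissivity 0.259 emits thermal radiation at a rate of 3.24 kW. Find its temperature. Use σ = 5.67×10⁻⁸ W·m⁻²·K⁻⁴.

T ≈ 983 K

A = 4πr² = 4π × (0.137)² = 0.236 m².
From P = εσAT⁴, T = (P / εσA)^(1/4) = (3240 / (0.259 × 5.67×10⁻⁸ × 0.236))^(1/4).
T = (9.35×10^11)^(1/4) = 983 K.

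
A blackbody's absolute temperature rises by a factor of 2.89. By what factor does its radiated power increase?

factor ≈ 69.8

P ∝ T⁴, so the power scales as (2.89)⁴ = 69.8.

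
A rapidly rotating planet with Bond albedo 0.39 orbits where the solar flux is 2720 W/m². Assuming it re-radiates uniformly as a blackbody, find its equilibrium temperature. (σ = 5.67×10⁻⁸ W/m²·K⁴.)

Power absorbed = (1−a)S·πR²; power emitted = 4πR²σT⁴. Equating and cancelling πR²:
T = ((1−a)S / 4σ)^(1/4) = (1660 / (4 × 5.67×10⁻⁸))^(1/4) = (7.32×10^9)^(1/4).
T = 292 K.

T ≈ 292 K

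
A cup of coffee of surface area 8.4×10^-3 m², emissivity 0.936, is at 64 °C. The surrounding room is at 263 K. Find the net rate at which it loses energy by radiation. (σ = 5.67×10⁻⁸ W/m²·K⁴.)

Convert: 64 °C = 337 K.
Q = εσA(T⁴ − T_s⁴). T⁴ − T_s⁴ = (337)⁴ − (263)⁴ = 1.29×10^10 − 4.78×10^9 = 8.11×10^9 K⁴.
Q = 0.936 × 5.67×10⁻⁸ × 8.40×10^-3 × 8.11×10^9 = 3.62 W.

Q ≈ 3.62 W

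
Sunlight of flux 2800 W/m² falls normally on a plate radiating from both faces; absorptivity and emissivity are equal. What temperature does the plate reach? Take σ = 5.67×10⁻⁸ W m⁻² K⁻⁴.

T ≈ 396 K

Absorbed flux αS = emitted flux 2εσT⁴ per unit area; with α = ε this gives T = (S/2σ)^(1/4).
T = (2800 / (2 × 5.67×10⁻⁸))^(1/4) = (2.47×10^10)^(1/4).
T = 396 K.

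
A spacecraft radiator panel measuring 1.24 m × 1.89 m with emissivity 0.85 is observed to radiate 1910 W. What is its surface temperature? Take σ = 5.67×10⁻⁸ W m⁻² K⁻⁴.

A = 1.24 × 1.89 = 2.34 m².
From P = εσAT⁴, T = (P / εσA)^(1/4) = (1910 / (0.85 × 5.67×10⁻⁸ × 2.34))^(1/4).
T = (1.69×10^10)^(1/4) = 361 K.

T ≈ 361 K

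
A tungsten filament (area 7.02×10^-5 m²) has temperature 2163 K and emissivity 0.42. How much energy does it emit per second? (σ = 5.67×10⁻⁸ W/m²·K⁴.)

P = εσAT⁴ = 0.42 × 5.67×10⁻⁸ × 7.02×10^-5 × (2163)⁴ = 0.42 × 5.67×10⁻⁸ × 7.02×10^-5 × 2.19×10^13.
P = 36.6 W.

P ≈ 36.6 W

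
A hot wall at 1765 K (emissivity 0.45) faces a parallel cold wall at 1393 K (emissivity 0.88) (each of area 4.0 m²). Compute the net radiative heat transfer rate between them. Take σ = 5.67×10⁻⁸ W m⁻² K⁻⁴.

For two large parallel gray plates, q = σ(T₁⁴ − T₂⁴) / (1/ε₁ + 1/ε₂ − 1).
1/ε₁ + 1/ε₂ − 1 = 1/0.45 + 1/0.88 − 1 = 2.359.
T₁⁴ − T₂⁴ = 9.70×10^12 − 3.77×10^12 = 5.94×10^12 K⁴.
q = 5.67×10⁻⁸ × 5.94×10^12 / 2.359 = 1.43×10^5 W/m².
Q = q·A = 1.43×10^5 × 4.0 = 5.71×10^5 W.

Q ≈ 5.71×10^5 W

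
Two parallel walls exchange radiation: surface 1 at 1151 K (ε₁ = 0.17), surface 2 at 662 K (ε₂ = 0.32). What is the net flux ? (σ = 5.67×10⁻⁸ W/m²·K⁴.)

For two large parallel gray plates, q = σ(T₁⁴ − T₂⁴) / (1/ε₁ + 1/ε₂ − 1).
1/ε₁ + 1/ε₂ − 1 = 1/0.17 + 1/0.32 − 1 = 8.007.
T₁⁴ − T₂⁴ = 1.76×10^12 − 1.92×10^11 = 1.56×10^12 K⁴.
q = 5.67×10⁻⁸ × 1.56×10^12 / 8.007 = 11100 W/m².

q ≈ 11100 W/m²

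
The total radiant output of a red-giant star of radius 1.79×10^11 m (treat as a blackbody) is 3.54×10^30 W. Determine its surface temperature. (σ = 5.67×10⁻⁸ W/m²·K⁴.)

A = 4πr² = 4π × (1.79×10^11)² = 4.03×10^23 m².
From P = σAT⁴, T = (P / σA)^(1/4) = (3.54×10^30 / (5.67×10⁻⁸ × 4.03×10^23))^(1/4).
T = (1.55×10^14)^(1/4) = 3530 K.

T ≈ 3530 K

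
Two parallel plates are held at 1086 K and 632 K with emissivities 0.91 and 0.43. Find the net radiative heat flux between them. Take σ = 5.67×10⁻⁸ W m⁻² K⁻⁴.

q ≈ 28800 W/m²

For two large parallel gray plates, q = σ(T₁⁴ − T₂⁴) / (1/ε₁ + 1/ε₂ − 1).
1/ε₁ + 1/ε₂ − 1 = 1/0.91 + 1/0.43 − 1 = 2.424.
T₁⁴ − T₂⁴ = 1.39×10^12 − 1.60×10^11 = 1.23×10^12 K⁴.
q = 5.67×10⁻⁸ × 1.23×10^12 / 2.424 = 28800 W/m².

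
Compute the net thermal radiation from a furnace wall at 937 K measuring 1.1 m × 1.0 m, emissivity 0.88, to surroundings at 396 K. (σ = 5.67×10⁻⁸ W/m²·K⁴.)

Q ≈ 41000 W

A = 1.1 × 1.0 = 1.10 m².
Q = εσA(T⁴ − T_s⁴). T⁴ − T_s⁴ = (937)⁴ − (396)⁴ = 7.71×10^11 − 2.46×10^10 = 7.46×10^11 K⁴.
Q = 0.88 × 5.67×10⁻⁸ × 1.10 × 7.46×10^11 = 41000 W.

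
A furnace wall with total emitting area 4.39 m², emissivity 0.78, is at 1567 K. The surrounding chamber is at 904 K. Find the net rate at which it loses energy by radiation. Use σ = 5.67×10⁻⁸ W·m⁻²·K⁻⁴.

Q ≈ 1.04×10^6 W

Q = εσA(T⁴ − T_s⁴). T⁴ − T_s⁴ = (1567)⁴ − (904)⁴ = 6.03×10^12 − 6.68×10^11 = 5.36×10^12 K⁴.
Q = 0.78 × 5.67×10⁻⁸ × 4.39 × 5.36×10^12 = 1.04×10^6 W.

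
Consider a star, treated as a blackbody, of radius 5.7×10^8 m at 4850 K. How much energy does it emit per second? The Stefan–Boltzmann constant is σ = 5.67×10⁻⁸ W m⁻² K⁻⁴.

P ≈ 1.28×10^26 W

A = 4πr² = 4π × (5.7×10^8)² = 4.08×10^18 m².
P = σAT⁴ = 5.67×10⁻⁸ × 4.08×10^18 × (4850)⁴ = 5.67×10⁻⁸ × 4.08×10^18 × 5.53×10^14.
P = 1.28×10^26 W.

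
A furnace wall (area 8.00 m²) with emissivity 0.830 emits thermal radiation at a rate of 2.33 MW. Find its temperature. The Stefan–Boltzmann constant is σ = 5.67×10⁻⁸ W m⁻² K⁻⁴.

From P = εσAT⁴, T = (P / εσA)^(1/4) = (2.33×10^6 / (0.830 × 5.67×10⁻⁸ × 8.00))^(1/4).
T = (6.19×10^12)^(1/4) = 1580 K.

T ≈ 1580 K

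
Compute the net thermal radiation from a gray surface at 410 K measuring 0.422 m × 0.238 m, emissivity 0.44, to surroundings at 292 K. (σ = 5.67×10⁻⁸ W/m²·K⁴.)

A = 0.422 × 0.238 = 0.100 m².
Q = εσA(T⁴ − T_s⁴). T⁴ − T_s⁴ = (410)⁴ − (292)⁴ = 2.83×10^10 − 7.27×10^9 = 2.10×10^10 K⁴.
Q = 0.44 × 5.67×10⁻⁸ × 0.100 × 2.10×10^10 = 52.6 W.

Q ≈ 52.6 W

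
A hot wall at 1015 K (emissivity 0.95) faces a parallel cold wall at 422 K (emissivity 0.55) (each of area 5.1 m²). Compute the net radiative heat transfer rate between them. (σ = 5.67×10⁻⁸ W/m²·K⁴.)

Q ≈ 1.59×10^5 W

For two large parallel gray plates, q = σ(T₁⁴ − T₂⁴) / (1/ε₁ + 1/ε₂ − 1).
1/ε₁ + 1/ε₂ − 1 = 1/0.95 + 1/0.55 − 1 = 1.871.
T₁⁴ − T₂⁴ = 1.06×10^12 − 3.17×10^10 = 1.03×10^12 K⁴.
q = 5.67×10⁻⁸ × 1.03×10^12 / 1.871 = 31200 W/m².
Q = q·A = 31200 × 5.1 = 1.59×10^5 W.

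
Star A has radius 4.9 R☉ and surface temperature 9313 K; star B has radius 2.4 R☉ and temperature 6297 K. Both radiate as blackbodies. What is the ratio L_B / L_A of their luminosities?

L_B/L_A ≈ 0.0501

L = 4πR²σT⁴ ∝ R²T⁴, so L_B/L_A = (2.4/4.9)² × (6297/9313)⁴ = 0.240 × 0.209 = 0.0501.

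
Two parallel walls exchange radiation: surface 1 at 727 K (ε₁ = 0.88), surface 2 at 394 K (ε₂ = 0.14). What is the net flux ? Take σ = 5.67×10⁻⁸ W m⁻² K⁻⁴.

q ≈ 1990 W/m²

For two large parallel gray plates, q = σ(T₁⁴ − T₂⁴) / (1/ε₁ + 1/ε₂ − 1).
1/ε₁ + 1/ε₂ − 1 = 1/0.88 + 1/0.14 − 1 = 7.279.
T₁⁴ − T₂⁴ = 2.79×10^11 − 2.41×10^10 = 2.55×10^11 K⁴.
q = 5.67×10⁻⁸ × 2.55×10^11 / 7.279 = 1990 W/m².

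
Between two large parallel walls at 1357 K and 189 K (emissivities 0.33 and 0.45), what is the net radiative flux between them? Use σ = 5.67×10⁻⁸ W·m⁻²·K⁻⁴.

q ≈ 45200 W/m²

For two large parallel gray plates, q = σ(T₁⁴ − T₂⁴) / (1/ε₁ + 1/ε₂ − 1).
1/ε₁ + 1/ε₂ − 1 = 1/0.33 + 1/0.45 − 1 = 4.253.
T₁⁴ − T₂⁴ = 3.39×10^12 − 1.28×10^9 = 3.39×10^12 K⁴.
q = 5.67×10⁻⁸ × 3.39×10^12 / 4.253 = 45200 W/m².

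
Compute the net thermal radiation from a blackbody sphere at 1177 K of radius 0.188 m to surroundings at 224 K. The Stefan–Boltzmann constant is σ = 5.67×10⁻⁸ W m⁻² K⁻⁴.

Q ≈ 48300 W

A = 4πr² = 4π × (0.188)² = 0.444 m².
Q = σA(T⁴ − T_s⁴). T⁴ − T_s⁴ = (1177)⁴ − (224)⁴ = 1.92×10^12 − 2.52×10^9 = 1.92×10^12 K⁴.
Q = 5.67×10⁻⁸ × 0.444 × 1.92×10^12 = 48300 W.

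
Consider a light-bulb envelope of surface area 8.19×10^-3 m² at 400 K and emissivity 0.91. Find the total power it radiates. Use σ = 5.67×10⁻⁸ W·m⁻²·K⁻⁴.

P ≈ 10.8 W

P = εσAT⁴ = 0.91 × 5.67×10⁻⁸ × 8.19×10^-3 × (400)⁴ = 0.91 × 5.67×10⁻⁸ × 8.19×10^-3 × 2.56×10^10.
P = 10.8 W.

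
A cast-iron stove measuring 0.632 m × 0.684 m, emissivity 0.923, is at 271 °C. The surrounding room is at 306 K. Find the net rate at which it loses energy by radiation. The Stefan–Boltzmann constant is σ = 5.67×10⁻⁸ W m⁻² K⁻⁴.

A = 0.632 × 0.684 = 0.432 m².
Convert: 271 °C = 544 K.
Q = εσA(T⁴ − T_s⁴). T⁴ − T_s⁴ = (544)⁴ − (306)⁴ = 8.76×10^10 − 8.77×10^9 = 7.88×10^10 K⁴.
Q = 0.923 × 5.67×10⁻⁸ × 0.432 × 7.88×10^10 = 1780 W.

Q ≈ 1780 W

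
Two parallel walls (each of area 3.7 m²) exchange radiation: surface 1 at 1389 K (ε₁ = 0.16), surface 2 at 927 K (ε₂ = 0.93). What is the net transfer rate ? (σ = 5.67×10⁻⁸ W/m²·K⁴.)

Q ≈ 99000 W

For two large parallel gray plates, q = σ(T₁⁴ − T₂⁴) / (1/ε₁ + 1/ε₂ − 1).
1/ε₁ + 1/ε₂ − 1 = 1/0.16 + 1/0.93 − 1 = 6.325.
T₁⁴ − T₂⁴ = 3.72×10^12 − 7.38×10^11 = 2.98×10^12 K⁴.
q = 5.67×10⁻⁸ × 2.98×10^12 / 6.325 = 26700 W/m².
Q = q·A = 26700 × 3.7 = 99000 W.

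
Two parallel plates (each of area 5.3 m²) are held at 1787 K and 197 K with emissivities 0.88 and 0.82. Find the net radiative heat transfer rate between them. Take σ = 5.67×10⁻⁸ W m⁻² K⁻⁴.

For two large parallel gray plates, q = σ(T₁⁴ − T₂⁴) / (1/ε₁ + 1/ε₂ − 1).
1/ε₁ + 1/ε₂ − 1 = 1/0.88 + 1/0.82 − 1 = 1.356.
T₁⁴ − T₂⁴ = 1.02×10^13 − 1.51×10^9 = 1.02×10^13 K⁴.
q = 5.67×10⁻⁸ × 1.02×10^13 / 1.356 = 4.26×10^5 W/m².
Q = q·A = 4.26×10^5 × 5.3 = 2.26×10^6 W.

Q ≈ 2.26×10^6 W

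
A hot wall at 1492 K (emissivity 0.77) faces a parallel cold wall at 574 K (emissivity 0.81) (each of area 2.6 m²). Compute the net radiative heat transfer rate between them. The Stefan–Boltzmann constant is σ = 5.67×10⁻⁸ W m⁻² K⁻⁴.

For two large parallel gray plates, q = σ(T₁⁴ − T₂⁴) / (1/ε₁ + 1/ε₂ − 1).
1/ε₁ + 1/ε₂ − 1 = 1/0.77 + 1/0.81 − 1 = 1.533.
T₁⁴ − T₂⁴ = 4.96×10^12 − 1.09×10^11 = 4.85×10^12 K⁴.
q = 5.67×10⁻⁸ × 4.85×10^12 / 1.533 = 1.79×10^5 W/m².
Q = q·A = 1.79×10^5 × 2.6 = 4.66×10^5 W.

Q ≈ 4.66×10^5 W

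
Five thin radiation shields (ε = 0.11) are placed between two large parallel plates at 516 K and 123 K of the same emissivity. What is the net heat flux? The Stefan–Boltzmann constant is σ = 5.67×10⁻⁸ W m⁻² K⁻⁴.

q ≈ 38.9 W/m²

Each of the 6 gaps contributes resistance (2/ε − 1) = 2/0.11 − 1 = 17.18; total = 103.1.
q = σ(T₁⁴ − T₂⁴) / 103.1 = 5.67×10⁻⁸ × 7.07×10^10 / 103.1 = 38.9 W/m².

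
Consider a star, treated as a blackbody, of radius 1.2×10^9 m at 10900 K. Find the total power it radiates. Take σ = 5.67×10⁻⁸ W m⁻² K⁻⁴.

P ≈ 1.45×10^28 W

A = 4πr² = 4π × (1.2×10^9)² = 1.81×10^19 m².
P = σAT⁴ = 5.67×10⁻⁸ × 1.81×10^19 × (10900)⁴ = 5.67×10⁻⁸ × 1.81×10^19 × 1.41×10^16.
P = 1.45×10^28 W.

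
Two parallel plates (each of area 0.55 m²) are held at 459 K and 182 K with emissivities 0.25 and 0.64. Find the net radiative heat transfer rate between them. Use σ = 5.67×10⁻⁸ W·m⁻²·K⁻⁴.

Q ≈ 296 W

For two large parallel gray plates, q = σ(T₁⁴ − T₂⁴) / (1/ε₁ + 1/ε₂ − 1).
1/ε₁ + 1/ε₂ − 1 = 1/0.25 + 1/0.64 − 1 = 4.562.
T₁⁴ − T₂⁴ = 4.44×10^10 − 1.10×10^9 = 4.33×10^10 K⁴.
q = 5.67×10⁻⁸ × 4.33×10^10 / 4.562 = 538 W/m².
Q = q·A = 538 × 0.55 = 296 W.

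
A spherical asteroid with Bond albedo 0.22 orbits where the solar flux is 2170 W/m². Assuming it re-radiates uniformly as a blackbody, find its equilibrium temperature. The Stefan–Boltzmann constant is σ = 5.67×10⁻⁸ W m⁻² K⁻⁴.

T ≈ 294 K

Power absorbed = (1−a)S·πR²; power emitted = 4πR²σT⁴. Equating and cancelling πR²:
T = ((1−a)S / 4σ)^(1/4) = (1690 / (4 × 5.67×10⁻⁸))^(1/4) = (7.46×10^9)^(1/4).
T = 294 K.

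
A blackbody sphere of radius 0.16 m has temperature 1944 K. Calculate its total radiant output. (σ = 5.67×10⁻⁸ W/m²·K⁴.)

A = 4πr² = 4π × (0.16)² = 0.322 m².
P = σAT⁴ = 5.67×10⁻⁸ × 0.322 × (1944)⁴ = 5.67×10⁻⁸ × 0.322 × 1.43×10^13.
P = 2.61×10^5 W.

P ≈ 2.61×10^5 W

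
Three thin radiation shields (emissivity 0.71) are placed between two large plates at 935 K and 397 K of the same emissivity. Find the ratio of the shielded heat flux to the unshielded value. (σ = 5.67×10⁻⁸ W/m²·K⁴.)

With N identical shields there are N+1 = 4 gaps in series, each with the same radiative resistance, so the flux falls to 1/(N+1) of its unshielded value.

ratio ≈ 0.250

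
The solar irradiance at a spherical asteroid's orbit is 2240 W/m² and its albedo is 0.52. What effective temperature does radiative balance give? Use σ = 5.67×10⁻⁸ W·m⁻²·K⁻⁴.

T ≈ 262 K

Power absorbed = (1−a)S·πR²; power emitted = 4πR²σT⁴. Equating and cancelling πR²:
T = ((1−a)S / 4σ)^(1/4) = (1080 / (4 × 5.67×10⁻⁸))^(1/4) = (4.74×10^9)^(1/4).
T = 262 K.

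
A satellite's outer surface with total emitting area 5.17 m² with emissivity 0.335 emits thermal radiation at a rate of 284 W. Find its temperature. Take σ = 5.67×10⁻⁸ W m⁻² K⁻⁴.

T ≈ 232 K

From P = εσAT⁴, T = (P / εσA)^(1/4) = (284 / (0.335 × 5.67×10⁻⁸ × 5.17))^(1/4).
T = (2.89×10^9)^(1/4) = 232 K.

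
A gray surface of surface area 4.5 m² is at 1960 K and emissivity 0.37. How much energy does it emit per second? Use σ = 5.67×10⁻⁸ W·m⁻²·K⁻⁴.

P ≈ 1.39×10^6 W

P = εσAT⁴ = 0.37 × 5.67×10⁻⁸ × 4.50 × (1960)⁴ = 0.37 × 5.67×10⁻⁸ × 4.50 × 1.48×10^13.
P = 1.39×10^6 W.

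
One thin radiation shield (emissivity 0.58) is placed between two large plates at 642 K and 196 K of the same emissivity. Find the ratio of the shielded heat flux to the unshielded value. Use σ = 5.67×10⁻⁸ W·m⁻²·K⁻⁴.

ratio ≈ 0.500

With N identical shields there are N+1 = 2 gaps in series, each with the same radiative resistance, so the flux falls to 1/(N+1) of its unshielded value.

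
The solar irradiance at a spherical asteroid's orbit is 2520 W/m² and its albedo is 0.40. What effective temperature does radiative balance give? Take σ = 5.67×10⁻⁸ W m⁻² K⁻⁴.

Power absorbed = (1−a)S·πR²; power emitted = 4πR²σT⁴. Equating and cancelling πR²:
T = ((1−a)S / 4σ)^(1/4) = (1510 / (4 × 5.67×10⁻⁸))^(1/4) = (6.67×10^9)^(1/4).
T = 286 K.

T ≈ 286 K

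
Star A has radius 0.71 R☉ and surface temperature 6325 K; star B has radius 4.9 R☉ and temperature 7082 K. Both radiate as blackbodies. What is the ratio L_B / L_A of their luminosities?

L_B/L_A ≈ 74.9

L = 4πR²σT⁴ ∝ R²T⁴, so L_B/L_A = (4.9/0.71)² × (7082/6325)⁴ = 47.6 × 1.57 = 74.9.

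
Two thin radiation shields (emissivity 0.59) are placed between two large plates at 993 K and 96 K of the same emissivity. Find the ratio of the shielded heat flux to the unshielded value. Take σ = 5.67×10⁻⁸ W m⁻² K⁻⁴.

With N identical shields there are N+1 = 3 gaps in series, each with the same radiative resistance, so the flux falls to 1/(N+1) of its unshielded value.

ratio ≈ 0.333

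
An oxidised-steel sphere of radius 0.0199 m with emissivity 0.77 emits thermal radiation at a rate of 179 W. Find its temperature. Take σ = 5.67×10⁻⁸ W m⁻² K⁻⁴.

T ≈ 953 K

A = 4πr² = 4π × (0.0199)² = 4.98×10^-3 m².
From P = εσAT⁴, T = (P / εσA)^(1/4) = (179 / (0.77 × 5.67×10⁻⁸ × 4.98×10^-3))^(1/4).
T = (8.24×10^11)^(1/4) = 953 K.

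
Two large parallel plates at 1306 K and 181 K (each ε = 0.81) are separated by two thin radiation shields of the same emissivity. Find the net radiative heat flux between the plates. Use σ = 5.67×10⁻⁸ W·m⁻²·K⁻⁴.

q ≈ 37400 W/m²

Each of the 3 gaps contributes resistance (2/ε − 1) = 2/0.81 − 1 = 1.469; total = 4.407.
q = σ(T₁⁴ − T₂⁴) / 4.407 = 5.67×10⁻⁸ × 2.91×10^12 / 4.407 = 37400 W/m².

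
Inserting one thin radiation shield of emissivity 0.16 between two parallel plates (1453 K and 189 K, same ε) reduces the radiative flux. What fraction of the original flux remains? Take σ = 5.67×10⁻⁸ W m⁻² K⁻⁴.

With N identical shields there are N+1 = 2 gaps in series, each with the same radiative resistance, so the flux falls to 1/(N+1) of its unshielded value.

ratio ≈ 0.500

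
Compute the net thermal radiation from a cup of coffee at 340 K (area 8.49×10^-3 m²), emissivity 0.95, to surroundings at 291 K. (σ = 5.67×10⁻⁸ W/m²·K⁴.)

Q ≈ 2.83 W

Q = εσA(T⁴ − T_s⁴). T⁴ − T_s⁴ = (340)⁴ − (291)⁴ = 1.34×10^10 − 7.17×10^9 = 6.19×10^9 K⁴.
Q = 0.95 × 5.67×10⁻⁸ × 8.49×10^-3 × 6.19×10^9 = 2.83 W.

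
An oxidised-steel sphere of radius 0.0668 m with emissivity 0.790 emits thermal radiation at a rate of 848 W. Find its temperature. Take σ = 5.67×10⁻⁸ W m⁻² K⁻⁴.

A = 4πr² = 4π × (0.0668)² = 0.0561 m².
From P = εσAT⁴, T = (P / εσA)^(1/4) = (848 / (0.790 × 5.67×10⁻⁸ × 0.0561))^(1/4).
T = (3.38×10^11)^(1/4) = 762 K.

T ≈ 762 K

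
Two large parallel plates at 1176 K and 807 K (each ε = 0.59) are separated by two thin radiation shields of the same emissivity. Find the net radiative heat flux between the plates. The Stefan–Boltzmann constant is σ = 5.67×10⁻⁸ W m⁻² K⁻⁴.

q ≈ 11800 W/m²

Each of the 3 gaps contributes resistance (2/ε − 1) = 2/0.59 − 1 = 2.390; total = 7.169.
q = σ(T₁⁴ − T₂⁴) / 7.169 = 5.67×10⁻⁸ × 1.49×10^12 / 7.169 = 11800 W/m².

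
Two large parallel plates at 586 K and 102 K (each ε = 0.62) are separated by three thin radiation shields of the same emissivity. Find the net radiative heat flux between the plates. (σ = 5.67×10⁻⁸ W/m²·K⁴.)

Each of the 4 gaps contributes resistance (2/ε − 1) = 2/0.62 − 1 = 2.226; total = 8.903.
q = σ(T₁⁴ − T₂⁴) / 8.903 = 5.67×10⁻⁸ × 1.18×10^11 / 8.903 = 750 W/m².

q ≈ 750 W/m²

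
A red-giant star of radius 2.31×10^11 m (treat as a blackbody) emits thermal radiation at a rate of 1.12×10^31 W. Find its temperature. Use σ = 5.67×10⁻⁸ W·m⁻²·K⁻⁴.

T ≈ 4140 K

A = 4πr² = 4π × (2.31×10^11)² = 6.71×10^23 m².
From P = σAT⁴, T = (P / σA)^(1/4) = (1.12×10^31 / (5.67×10⁻⁸ × 6.71×10^23))^(1/4).
T = (2.95×10^14)^(1/4) = 4140 K.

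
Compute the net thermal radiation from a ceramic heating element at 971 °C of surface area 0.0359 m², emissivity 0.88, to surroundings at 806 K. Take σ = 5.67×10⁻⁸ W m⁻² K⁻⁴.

Convert: 971 °C = 1244 K.
Q = εσA(T⁴ − T_s⁴). T⁴ − T_s⁴ = (1244)⁴ − (806)⁴ = 2.39×10^12 − 4.22×10^11 = 1.97×10^12 K⁴.
Q = 0.88 × 5.67×10⁻⁸ × 0.0359 × 1.97×10^12 = 3530 W.

Q ≈ 3530 W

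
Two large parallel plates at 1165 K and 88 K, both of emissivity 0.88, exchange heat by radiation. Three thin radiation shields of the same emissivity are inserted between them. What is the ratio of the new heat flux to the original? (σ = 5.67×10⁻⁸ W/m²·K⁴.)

ratio ≈ 0.250

With N identical shields there are N+1 = 4 gaps in series, each with the same radiative resistance, so the flux falls to 1/(N+1) of its unshielded value.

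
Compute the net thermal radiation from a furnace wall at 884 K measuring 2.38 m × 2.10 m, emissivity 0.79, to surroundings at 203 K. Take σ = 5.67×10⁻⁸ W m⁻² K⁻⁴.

A = 2.38 × 2.10 = 5.00 m².
Q = εσA(T⁴ − T_s⁴). T⁴ − T_s⁴ = (884)⁴ − (203)⁴ = 6.11×10^11 − 1.70×10^9 = 6.09×10^11 K⁴.
Q = 0.79 × 5.67×10⁻⁸ × 5.00 × 6.09×10^11 = 1.36×10^5 W.

Q ≈ 1.36×10^5 W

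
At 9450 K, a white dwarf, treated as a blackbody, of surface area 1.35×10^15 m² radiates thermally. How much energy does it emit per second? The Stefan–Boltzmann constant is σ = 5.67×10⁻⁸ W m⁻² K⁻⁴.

P = σAT⁴ = 5.67×10⁻⁸ × 1.35×10^15 × (9450)⁴ = 5.67×10⁻⁸ × 1.35×10^15 × 7.97×10^15.
P = 6.10×10^23 W.

P ≈ 6.10×10^23 W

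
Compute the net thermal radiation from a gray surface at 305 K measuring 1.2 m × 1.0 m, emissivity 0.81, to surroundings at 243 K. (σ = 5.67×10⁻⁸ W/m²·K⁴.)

Q ≈ 285 W

A = 1.2 × 1.0 = 1.20 m².
Q = εσA(T⁴ − T_s⁴). T⁴ − T_s⁴ = (305)⁴ − (243)⁴ = 8.65×10^9 − 3.49×10^9 = 5.17×10^9 K⁴.
Q = 0.81 × 5.67×10⁻⁸ × 1.20 × 5.17×10^9 = 285 W.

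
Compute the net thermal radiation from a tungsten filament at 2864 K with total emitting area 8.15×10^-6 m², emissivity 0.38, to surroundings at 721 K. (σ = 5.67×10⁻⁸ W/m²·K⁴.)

Q = εσA(T⁴ − T_s⁴). T⁴ − T_s⁴ = (2864)⁴ − (721)⁴ = 6.73×10^13 − 2.70×10^11 = 6.70×10^13 K⁴.
Q = 0.38 × 5.67×10⁻⁸ × 8.15×10^-6 × 6.70×10^13 = 11.8 W.

Q ≈ 11.8 W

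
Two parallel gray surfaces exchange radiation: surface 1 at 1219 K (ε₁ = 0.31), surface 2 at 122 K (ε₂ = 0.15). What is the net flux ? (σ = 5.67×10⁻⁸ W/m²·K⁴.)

For two large parallel gray plates, q = σ(T₁⁴ − T₂⁴) / (1/ε₁ + 1/ε₂ − 1).
1/ε₁ + 1/ε₂ − 1 = 1/0.31 + 1/0.15 − 1 = 8.892.
T₁⁴ − T₂⁴ = 2.21×10^12 − 2.22×10^8 = 2.21×10^12 K⁴.
q = 5.67×10⁻⁸ × 2.21×10^12 / 8.892 = 14100 W/m².

q ≈ 14100 W/m²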